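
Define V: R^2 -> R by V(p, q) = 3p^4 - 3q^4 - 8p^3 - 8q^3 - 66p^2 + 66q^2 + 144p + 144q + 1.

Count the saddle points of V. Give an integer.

V separates as a function of p plus a function of q, so ∇V=0 decouples.
∂V/∂p = 12(p - 4)(p - 1)(p + 3) = 0 at p ∈ {-3, 1, 4}; ∂V/∂q = -12(q - 3)(q + 1)(q + 4) = 0 at q ∈ {-4, -1, 3}.
The Hessian is diagonal: diag(V_pp, V_qq). Second derivatives: V_pp(-3)=336, V_pp(1)=-144, V_pp(4)=252; V_qq(-4)=-252, V_qq(-1)=144, V_qq(3)=-336.
Saddle points occur where the two diagonal entries have opposite signs: (-3, -4), (-3, 3), (1, -1), (4, -4), (4, 3). Count: 5.

5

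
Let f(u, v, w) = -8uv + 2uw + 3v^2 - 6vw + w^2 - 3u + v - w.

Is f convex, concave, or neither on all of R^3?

f is quadratic, so its Hessian is the constant matrix H = [[0, -8, 2], [-8, 6, -6], [2, -6, 2]].
Leading principal minors: 0, -64, 40.
Neither pattern holds ⇒ H is indefinite ⇒ neither convex nor concave.

neither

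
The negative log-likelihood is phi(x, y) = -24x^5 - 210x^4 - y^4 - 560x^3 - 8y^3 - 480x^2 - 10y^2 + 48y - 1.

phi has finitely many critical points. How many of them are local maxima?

4

phi separates as a function of x plus a function of y, so ∇phi=0 decouples.
∂phi/∂x = -120x(x + 1)(x + 2)(x + 4) = 0 at x ∈ {-4, -2, -1, 0}; ∂phi/∂y = -4(y - 1)(y + 3)(y + 4) = 0 at y ∈ {-4, -3, 1}.
The Hessian is diagonal: diag(phi_xx, phi_yy). Second derivatives: phi_xx(-4)=2880, phi_xx(-2)=-480, phi_xx(-1)=360, phi_xx(0)=-960; phi_yy(-4)=-20, phi_yy(-3)=16, phi_yy(1)=-80.
Local maxima occur where both diagonal entries negative: (-2, -4), (-2, 1), (0, -4), (0, 1). Count: 4.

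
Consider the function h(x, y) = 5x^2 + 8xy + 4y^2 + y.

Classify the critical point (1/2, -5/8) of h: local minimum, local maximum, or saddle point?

local minimum

The Hessian of h is constant: H = [[10, 8], [8, 8]].
det(H) = 10·8 − 8² = 16.
det(H) > 0 and tr(H) = 18 > 0, so H is positive definite and the point is a local minimum.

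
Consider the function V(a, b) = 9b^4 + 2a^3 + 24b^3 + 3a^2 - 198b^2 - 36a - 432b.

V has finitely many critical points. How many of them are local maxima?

1

V separates as a function of a plus a function of b, so ∇V=0 decouples.
∂V/∂a = 6(a - 2)(a + 3) = 0 at a ∈ {-3, 2}; ∂V/∂b = 36(b - 3)(b + 1)(b + 4) = 0 at b ∈ {-4, -1, 3}.
The Hessian is diagonal: diag(V_aa, V_bb). Second derivatives: V_aa(-3)=-30, V_aa(2)=30; V_bb(-4)=756, V_bb(-1)=-432, V_bb(3)=1008.
Local maxima occur where both diagonal entries negative: (-3, -1). Count: 1.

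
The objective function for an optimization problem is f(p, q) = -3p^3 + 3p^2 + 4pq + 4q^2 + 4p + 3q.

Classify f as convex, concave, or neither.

neither

The term -3p^3 is cubic, so the Hessian is not constant.
∂²f/∂p² = -18p + 6, which takes both signs as p varies (negative for sufficiently large p). A diagonal entry of the Hessian changing sign means the Hessian is neither positive- nor negative-semidefinite on all of R^2.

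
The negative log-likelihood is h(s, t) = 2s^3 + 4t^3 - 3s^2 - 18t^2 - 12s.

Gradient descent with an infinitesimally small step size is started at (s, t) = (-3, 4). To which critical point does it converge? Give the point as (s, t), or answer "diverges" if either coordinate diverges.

h is separable, so gradient descent decouples: s follows -∂h/∂s, t follows -∂h/∂t.
∂h/∂s = 6(s - 2)(s + 1); at s=-3 this is 60, so s decreases.
∂h/∂t = 12t(t - 3); at t=4 this is 48, so t decreases.
The s-coordinate has no critical point in that direction and runs off to infinity.

diverges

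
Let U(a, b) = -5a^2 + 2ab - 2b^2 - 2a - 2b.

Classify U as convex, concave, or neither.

U is quadratic, so its Hessian is the constant matrix H = [[-10, 2], [2, -4]].
det(H) = 36, tr(H) = -14.
det(H) > 0 and tr(H) < 0, so H is negative definite everywhere: concave.

concave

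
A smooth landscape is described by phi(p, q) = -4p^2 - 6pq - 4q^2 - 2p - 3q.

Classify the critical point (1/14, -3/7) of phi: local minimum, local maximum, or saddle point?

local maximum

The Hessian of phi is constant: H = [[-8, -6], [-6, -8]].
det(H) = (-8)·(-8) − (-6)² = 28.
det(H) > 0 and tr(H) = -16 < 0, so H is negative definite and the point is a local maximum.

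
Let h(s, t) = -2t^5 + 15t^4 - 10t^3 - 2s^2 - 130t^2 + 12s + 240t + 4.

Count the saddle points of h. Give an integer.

h separates as a function of s plus a function of t, so ∇h=0 decouples.
∂h/∂s = -4(s - 3) = 0 at s ∈ {3}; ∂h/∂t = -10(t - 4)(t - 3)(t - 1)(t + 2) = 0 at t ∈ {-2, 1, 3, 4}.
The Hessian is diagonal: diag(h_ss, h_tt). Second derivatives: h_ss(3)=-4; h_tt(-2)=900, h_tt(1)=-180, h_tt(3)=100, h_tt(4)=-180.
Saddle points occur where the two diagonal entries have opposite signs: (3, -2), (3, 3). Count: 2.

2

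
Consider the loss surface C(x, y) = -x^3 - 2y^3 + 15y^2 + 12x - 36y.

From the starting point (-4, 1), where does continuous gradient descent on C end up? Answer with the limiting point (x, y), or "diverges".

C is separable, so gradient descent decouples: x follows -∂C/∂x, y follows -∂C/∂y.
∂C/∂x = -3(x - 2)(x + 2); at x=-4 this is -36, so x increases.
∂C/∂y = -6(y - 3)(y - 2); at y=1 this is -12, so y increases.
x converges to its nearest critical value -2 (a local min of the x-part); y converges to 2. The iterate converges to (-2, 2).

(-2, 2)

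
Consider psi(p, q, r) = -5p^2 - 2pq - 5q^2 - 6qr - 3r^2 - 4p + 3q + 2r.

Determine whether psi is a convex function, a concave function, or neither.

psi is quadratic, so its Hessian is the constant matrix H = [[-10, -2, 0], [-2, -10, -6], [0, -6, -6]].
Leading principal minors: -10, 96, -216.
Signs alternate −, +, − ⇒ H ≺ 0 ⇒ concave.

concave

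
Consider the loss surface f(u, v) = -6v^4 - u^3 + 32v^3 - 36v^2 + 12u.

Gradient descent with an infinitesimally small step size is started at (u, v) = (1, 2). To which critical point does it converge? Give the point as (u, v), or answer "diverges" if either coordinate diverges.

f is separable, so gradient descent decouples: u follows -∂f/∂u, v follows -∂f/∂v.
∂f/∂u = -3(u - 2)(u + 2); at u=1 this is 9, so u decreases.
∂f/∂v = -24v(v - 3)(v - 1); at v=2 this is 48, so v decreases.
u converges to its nearest critical value -2 (a local min of the u-part); v converges to 1. The iterate converges to (-2, 1).

(-2, 1)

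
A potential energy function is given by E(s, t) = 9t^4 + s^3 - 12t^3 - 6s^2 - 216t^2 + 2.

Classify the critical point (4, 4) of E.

The mixed partial ∂²E/∂s∂t is 0, so the Hessian at any point is diag(E_ss, E_tt) = diag(6(s - 2), 36(3t^2 - 2t - 12)).
At (4, 4): H = diag(12, 1008).
Both eigenvalues are positive, so H is positive definite: a local minimum.

local minimum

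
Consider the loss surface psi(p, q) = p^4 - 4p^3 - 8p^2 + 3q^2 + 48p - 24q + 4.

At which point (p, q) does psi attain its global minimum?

(-2, 4)

psi(p,q) separates as A(p) + B(q) + 4, so its minimum is min A + min B + 4.
A'(p) = 4(p - 3)(p - 2)(p + 2) vanishes at p ∈ {-2, 2, 3}; B'(q) = 6q - 24 vanishes at q ∈ {4}.
Local minima of A (where A''>0): A(-2)=-80, A(3)=45. Local minima of B: B(4)=-48.
So the global minimum of psi is A(-2) + B(4) + 4 = -80 − 48 + 4 = -124, attained at (-2, 4).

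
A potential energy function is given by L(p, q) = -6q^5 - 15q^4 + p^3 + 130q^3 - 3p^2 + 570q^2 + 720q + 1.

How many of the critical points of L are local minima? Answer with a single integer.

L separates as a function of p plus a function of q, so ∇L=0 decouples.
∂L/∂p = 3p(p - 2) = 0 at p ∈ {0, 2}; ∂L/∂q = -30(q - 4)(q + 1)(q + 2)(q + 3) = 0 at q ∈ {-3, -2, -1, 4}.
The Hessian is diagonal: diag(L_pp, L_qq). Second derivatives: L_pp(0)=-6, L_pp(2)=6; L_qq(-3)=420, L_qq(-2)=-180, L_qq(-1)=300, L_qq(4)=-6300.
Local minima occur where both diagonal entries positive: (2, -3), (2, -1). Count: 2.

2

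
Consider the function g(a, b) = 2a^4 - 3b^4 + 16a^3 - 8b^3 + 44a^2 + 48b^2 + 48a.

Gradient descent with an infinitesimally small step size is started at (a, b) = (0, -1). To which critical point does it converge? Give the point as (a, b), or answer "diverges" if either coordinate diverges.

(-1, 0)

g is separable, so gradient descent decouples: a follows -∂g/∂a, b follows -∂g/∂b.
∂g/∂a = 8(a + 1)(a + 2)(a + 3); at a=0 this is 48, so a decreases.
∂g/∂b = -12b(b - 2)(b + 4); at b=-1 this is -108, so b increases.
a converges to its nearest critical value -1 (a local min of the a-part); b converges to 0. The iterate converges to (-1, 0).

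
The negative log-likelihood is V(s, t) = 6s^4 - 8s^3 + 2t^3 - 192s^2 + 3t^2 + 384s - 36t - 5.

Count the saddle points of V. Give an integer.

V separates as a function of s plus a function of t, so ∇V=0 decouples.
∂V/∂s = 24(s - 4)(s - 1)(s + 4) = 0 at s ∈ {-4, 1, 4}; ∂V/∂t = 6(t - 2)(t + 3) = 0 at t ∈ {-3, 2}.
The Hessian is diagonal: diag(V_ss, V_tt). Second derivatives: V_ss(-4)=960, V_ss(1)=-360, V_ss(4)=576; V_tt(-3)=-30, V_tt(2)=30.
Saddle points occur where the two diagonal entries have opposite signs: (-4, -3), (1, 2), (4, -3). Count: 3.

3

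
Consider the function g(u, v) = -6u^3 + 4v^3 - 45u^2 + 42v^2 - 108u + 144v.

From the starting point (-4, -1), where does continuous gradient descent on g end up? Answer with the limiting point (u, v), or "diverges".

g is separable, so gradient descent decouples: u follows -∂g/∂u, v follows -∂g/∂v.
∂g/∂u = -18(u + 2)(u + 3); at u=-4 this is -36, so u increases.
∂g/∂v = 12(v + 3)(v + 4); at v=-1 this is 72, so v decreases.
u converges to its nearest critical value -3 (a local min of the u-part); v converges to -3. The iterate converges to (-3, -3).

(-3, -3)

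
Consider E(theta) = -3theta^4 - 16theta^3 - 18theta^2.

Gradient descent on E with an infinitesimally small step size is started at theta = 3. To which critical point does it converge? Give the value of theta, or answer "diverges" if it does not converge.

E'(theta) = -12theta(theta + 1)(theta + 3), so E'(3) = -864.
Gradient descent moves in the -E' direction, i.e. theta is increasing.
There is no critical point above theta=3, and E' keeps the same sign, so the iterate runs off to +∞.

diverges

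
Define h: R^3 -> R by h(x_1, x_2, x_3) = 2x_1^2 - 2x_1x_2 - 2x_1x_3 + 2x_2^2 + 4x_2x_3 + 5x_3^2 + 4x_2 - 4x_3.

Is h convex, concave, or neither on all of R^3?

convex

h is quadratic, so its Hessian is the constant matrix H = [[4, -2, -2], [-2, 4, 4], [-2, 4, 10]].
Leading principal minors: 4, 12, 72.
All positive ⇒ H ≻ 0 ⇒ convex.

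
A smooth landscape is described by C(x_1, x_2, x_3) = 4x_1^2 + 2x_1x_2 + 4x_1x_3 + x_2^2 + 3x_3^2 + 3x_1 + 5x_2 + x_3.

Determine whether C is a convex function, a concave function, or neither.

C is quadratic, so its Hessian is the constant matrix H = [[8, 2, 4], [2, 2, 0], [4, 0, 6]].
Leading principal minors: 8, 12, 40.
All positive ⇒ H ≻ 0 ⇒ convex.

convex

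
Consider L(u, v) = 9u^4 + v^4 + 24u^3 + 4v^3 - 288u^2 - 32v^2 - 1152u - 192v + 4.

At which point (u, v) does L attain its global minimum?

L(u,v) separates as P(u) + Q(v) + 4, so its minimum is min P + min Q + 4.
P'(u) = 36(u - 4)(u + 2)(u + 4) vanishes at u ∈ {-4, -2, 4}; Q'(v) = 4(v - 4)(v + 3)(v + 4) vanishes at v ∈ {-4, -3, 4}.
Local minima of P (where P''>0): P(-4)=768, P(4)=-5376. Local minima of Q: Q(-4)=256, Q(4)=-768.
So the global minimum of L is P(4) + Q(4) + 4 = -5376 − 768 + 4 = -6140, attained at (4, 4).

(4, 4)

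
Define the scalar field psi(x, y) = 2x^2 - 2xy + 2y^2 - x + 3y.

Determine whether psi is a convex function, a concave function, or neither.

psi is quadratic, so its Hessian is the constant matrix H = [[4, -2], [-2, 4]].
det(H) = 12, tr(H) = 8.
det(H) > 0 and tr(H) > 0, so H is positive definite everywhere: convex.

convex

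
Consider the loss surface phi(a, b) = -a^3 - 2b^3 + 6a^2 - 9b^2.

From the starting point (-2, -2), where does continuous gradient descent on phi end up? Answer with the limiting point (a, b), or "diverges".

phi is separable, so gradient descent decouples: a follows -∂phi/∂a, b follows -∂phi/∂b.
∂phi/∂a = -3a(a - 4); at a=-2 this is -36, so a increases.
∂phi/∂b = -6b(b + 3); at b=-2 this is 12, so b decreases.
a converges to its nearest critical value 0 (a local min of the a-part); b converges to -3. The iterate converges to (0, -3).

(0, -3)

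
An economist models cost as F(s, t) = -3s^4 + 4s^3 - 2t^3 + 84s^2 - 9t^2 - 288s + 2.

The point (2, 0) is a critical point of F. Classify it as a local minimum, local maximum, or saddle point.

The mixed partial ∂²F/∂s∂t is 0, so the Hessian at any point is diag(F_ss, F_tt) = diag(12(-3s^2 + 2s + 14), -6(2t + 3)).
At (2, 0): H = diag(72, -18).
The eigenvalues have opposite signs, so H is indefinite: a saddle point.

saddle point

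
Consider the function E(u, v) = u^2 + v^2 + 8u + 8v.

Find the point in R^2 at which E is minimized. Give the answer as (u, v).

E(u,v) separates as P(u) + Q(v), so its minimum is min P + min Q.
P'(u) = 2u + 8 vanishes at u ∈ {-4}; Q'(v) = 2v + 8 vanishes at v ∈ {-4}.
Local minima of P (where P''>0): P(-4)=-16. Local minima of Q: Q(-4)=-16.
So the global minimum of E is P(-4) + Q(-4) = -16 − 16 = -32, attained at (-4, -4).

(-4, -4)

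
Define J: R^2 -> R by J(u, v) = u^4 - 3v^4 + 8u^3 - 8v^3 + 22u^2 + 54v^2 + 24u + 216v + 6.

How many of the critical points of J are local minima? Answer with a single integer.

2

J separates as a function of u plus a function of v, so ∇J=0 decouples.
∂J/∂u = 4(u + 1)(u + 2)(u + 3) = 0 at u ∈ {-3, -2, -1}; ∂J/∂v = -12(v - 3)(v + 2)(v + 3) = 0 at v ∈ {-3, -2, 3}.
The Hessian is diagonal: diag(J_uu, J_vv). Second derivatives: J_uu(-3)=8, J_uu(-2)=-4, J_uu(-1)=8; J_vv(-3)=-72, J_vv(-2)=60, J_vv(3)=-360.
Local minima occur where both diagonal entries positive: (-3, -2), (-1, -2). Count: 2.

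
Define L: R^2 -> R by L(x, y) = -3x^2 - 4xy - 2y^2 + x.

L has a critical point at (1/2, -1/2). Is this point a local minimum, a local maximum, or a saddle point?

The Hessian of L is constant: H = [[-6, -4], [-4, -4]].
det(H) = (-6)·(-4) − (-4)² = 8.
det(H) > 0 and tr(H) = -10 < 0, so H is negative definite and the point is a local maximum.

local maximum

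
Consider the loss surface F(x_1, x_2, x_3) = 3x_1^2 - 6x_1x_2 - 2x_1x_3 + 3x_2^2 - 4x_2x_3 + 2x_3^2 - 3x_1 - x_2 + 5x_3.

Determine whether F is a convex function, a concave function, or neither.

neither

F is quadratic, so its Hessian is the constant matrix H = [[6, -6, -2], [-6, 6, -4], [-2, -4, 4]].
Leading principal minors: 6, 0, -216.
Neither pattern holds ⇒ H is indefinite ⇒ neither convex nor concave.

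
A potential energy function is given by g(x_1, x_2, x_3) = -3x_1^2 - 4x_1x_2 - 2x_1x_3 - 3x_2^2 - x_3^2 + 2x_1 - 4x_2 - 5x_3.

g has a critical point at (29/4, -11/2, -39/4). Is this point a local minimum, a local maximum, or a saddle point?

local maximum

The Hessian is constant: H = [[-6, -4, -2], [-4, -6, 0], [-2, 0, -2]].
Leading principal minors: Δ₁ = -6, Δ₂ = 20, Δ₃ = -16.
The minors alternate sign starting negative (−, +, −), so H is negative definite: a local maximum.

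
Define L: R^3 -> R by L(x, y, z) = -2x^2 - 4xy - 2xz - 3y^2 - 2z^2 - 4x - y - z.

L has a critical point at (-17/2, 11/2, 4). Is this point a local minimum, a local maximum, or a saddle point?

local maximum

The Hessian is constant: H = [[-4, -4, -2], [-4, -6, 0], [-2, 0, -4]].
Leading principal minors: Δ₁ = -4, Δ₂ = 8, Δ₃ = -8.
The minors alternate sign starting negative (−, +, −), so H is negative definite: a local maximum.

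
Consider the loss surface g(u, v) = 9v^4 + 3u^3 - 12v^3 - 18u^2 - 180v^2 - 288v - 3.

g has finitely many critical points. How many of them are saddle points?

3

g separates as a function of u plus a function of v, so ∇g=0 decouples.
∂g/∂u = 9u(u - 4) = 0 at u ∈ {0, 4}; ∂g/∂v = 36(v - 4)(v + 1)(v + 2) = 0 at v ∈ {-2, -1, 4}.
The Hessian is diagonal: diag(g_uu, g_vv). Second derivatives: g_uu(0)=-36, g_uu(4)=36; g_vv(-2)=216, g_vv(-1)=-180, g_vv(4)=1080.
Saddle points occur where the two diagonal entries have opposite signs: (0, -2), (0, 4), (4, -1). Count: 3.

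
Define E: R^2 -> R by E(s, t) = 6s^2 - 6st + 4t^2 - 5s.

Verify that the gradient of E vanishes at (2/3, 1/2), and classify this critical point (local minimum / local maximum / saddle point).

∇E = (12s - 6t - 5, -6s + 8t); substituting (2/3, 1/2) gives ∇E = (0, 0), so (2/3, 1/2) is indeed a critical point.
The Hessian of E is constant: H = [[12, -6], [-6, 8]].
det(H) = 12·8 − (-6)² = 60.
det(H) > 0 and tr(H) = 20 > 0, so H is positive definite and the point is a local minimum.

local minimum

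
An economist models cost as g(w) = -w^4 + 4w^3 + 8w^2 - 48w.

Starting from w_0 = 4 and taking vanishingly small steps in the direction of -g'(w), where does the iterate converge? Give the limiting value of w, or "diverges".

g'(w) = -4(w - 3)(w - 2)(w + 2), so g'(4) = -48.
Gradient descent moves in the -g' direction, i.e. w is increasing.
There is no critical point above w=4, and g' keeps the same sign, so the iterate runs off to +∞.

diverges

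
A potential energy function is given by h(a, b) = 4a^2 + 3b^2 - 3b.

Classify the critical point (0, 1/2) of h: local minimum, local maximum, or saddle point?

The Hessian of h is constant: H = [[8, 0], [0, 6]].
det(H) = 8·6 − 0² = 48.
det(H) > 0 and tr(H) = 14 > 0, so H is positive definite and the point is a local minimum.

local minimum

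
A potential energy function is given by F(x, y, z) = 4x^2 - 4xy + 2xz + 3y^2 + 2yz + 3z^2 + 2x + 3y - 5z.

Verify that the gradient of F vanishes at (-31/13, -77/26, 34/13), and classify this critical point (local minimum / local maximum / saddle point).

∇F = (8x - 4y + 2z + 2, -4x + 6y + 2z + 3, 2x + 2y + 6z - 5); substituting (-31/13, -77/26, 34/13) gives ∇F = (0, 0, 0), so (-31/13, -77/26, 34/13) is indeed a critical point.
The Hessian is constant: H = [[8, -4, 2], [-4, 6, 2], [2, 2, 6]].
Leading principal minors: Δ₁ = 8, Δ₂ = 32, Δ₃ = 104.
All leading minors are positive, so H is positive definite: a local minimum.

local minimum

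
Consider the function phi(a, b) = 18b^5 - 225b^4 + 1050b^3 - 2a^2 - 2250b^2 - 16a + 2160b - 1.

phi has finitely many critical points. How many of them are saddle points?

2

phi separates as a function of a plus a function of b, so ∇phi=0 decouples.
∂phi/∂a = -4(a + 4) = 0 at a ∈ {-4}; ∂phi/∂b = 90(b - 4)(b - 3)(b - 2)(b - 1) = 0 at b ∈ {1, 2, 3, 4}.
The Hessian is diagonal: diag(phi_aa, phi_bb). Second derivatives: phi_aa(-4)=-4; phi_bb(1)=-540, phi_bb(2)=180, phi_bb(3)=-180, phi_bb(4)=540.
Saddle points occur where the two diagonal entries have opposite signs: (-4, 2), (-4, 4). Count: 2.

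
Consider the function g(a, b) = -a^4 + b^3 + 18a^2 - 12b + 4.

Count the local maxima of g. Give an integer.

2

g separates as a function of a plus a function of b, so ∇g=0 decouples.
∂g/∂a = -4a(a - 3)(a + 3) = 0 at a ∈ {-3, 0, 3}; ∂g/∂b = 3(b - 2)(b + 2) = 0 at b ∈ {-2, 2}.
The Hessian is diagonal: diag(g_aa, g_bb). Second derivatives: g_aa(-3)=-72, g_aa(0)=36, g_aa(3)=-72; g_bb(-2)=-12, g_bb(2)=12.
Local maxima occur where both diagonal entries negative: (-3, -2), (3, -2). Count: 2.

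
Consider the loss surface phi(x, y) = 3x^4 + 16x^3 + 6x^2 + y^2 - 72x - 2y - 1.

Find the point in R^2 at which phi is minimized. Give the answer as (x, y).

(1, 1)

phi(x,y) separates as P(x) + Q(y) − 1, so its minimum is min P + min Q − 1.
P'(x) = 12(x - 1)(x + 2)(x + 3) vanishes at x ∈ {-3, -2, 1}; Q'(y) = 2y - 2 vanishes at y ∈ {1}.
Local minima of P (where P''>0): P(-3)=81, P(1)=-47. Local minima of Q: Q(1)=-1.
So the global minimum of phi is P(1) + Q(1) − 1 = -47 − 1 − 1 = -49, attained at (1, 1).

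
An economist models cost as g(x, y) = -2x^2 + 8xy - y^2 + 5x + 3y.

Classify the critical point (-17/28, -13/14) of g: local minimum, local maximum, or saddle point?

The Hessian of g is constant: H = [[-4, 8], [8, -2]].
det(H) = (-4)·(-2) − 8² = -56.
Since det(H) < 0, H is indefinite and the critical point is a saddle point.

saddle point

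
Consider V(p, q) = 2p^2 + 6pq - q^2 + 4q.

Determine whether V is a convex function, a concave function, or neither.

neither

V is quadratic, so its Hessian is the constant matrix H = [[4, 6], [6, -2]].
det(H) = -44, tr(H) = 2.
det(H) < 0, so H is indefinite: neither convex nor concave.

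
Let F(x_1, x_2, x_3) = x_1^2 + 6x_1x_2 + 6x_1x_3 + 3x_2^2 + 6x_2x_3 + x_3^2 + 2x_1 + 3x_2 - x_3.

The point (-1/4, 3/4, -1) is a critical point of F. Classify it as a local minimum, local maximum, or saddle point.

The Hessian is constant: H = [[2, 6, 6], [6, 6, 6], [6, 6, 2]].
Leading principal minors: Δ₁ = 2, Δ₂ = -24, Δ₃ = 96.
The minors fit neither the all-positive nor the alternating-sign pattern, so H is indefinite: a saddle point.

saddle point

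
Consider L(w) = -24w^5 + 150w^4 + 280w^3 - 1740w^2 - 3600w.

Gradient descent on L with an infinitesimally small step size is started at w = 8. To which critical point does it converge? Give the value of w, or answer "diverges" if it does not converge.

L'(w) = -120(w - 5)(w - 3)(w + 1)(w + 2), so L'(8) = -162000.
Gradient descent moves in the -L' direction, i.e. w is increasing.
There is no critical point above w=8, and L' keeps the same sign, so the iterate runs off to +∞.

diverges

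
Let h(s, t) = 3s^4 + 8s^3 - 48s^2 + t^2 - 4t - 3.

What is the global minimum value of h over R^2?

-519

h(s,t) separates as P(s) + Q(t) − 3, so its minimum is min P + min Q − 3.
P'(s) = 12s(s - 2)(s + 4) vanishes at s ∈ {-4, 0, 2}; Q'(t) = 2(t - 2) vanishes at t ∈ {2}.
Local minima of P (where P''>0): P(-4)=-512, P(2)=-80. Local minima of Q: Q(2)=-4.
So the global minimum of h is P(-4) + Q(2) − 3 = -512 − 4 − 3 = -519, attained at (-4, 2).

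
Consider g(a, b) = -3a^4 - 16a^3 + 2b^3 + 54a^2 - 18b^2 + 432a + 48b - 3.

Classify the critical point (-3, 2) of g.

The mixed partial ∂²g/∂a∂b is 0, so the Hessian at any point is diag(g_aa, g_bb) = diag(12(-3a^2 - 8a + 9), 12(b - 3)).
At (-3, 2): H = diag(72, -12).
The eigenvalues have opposite signs, so H is indefinite: a saddle point.

saddle point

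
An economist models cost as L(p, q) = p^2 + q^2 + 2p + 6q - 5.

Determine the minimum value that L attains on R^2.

-15

L(p,q) separates as A(p) + B(q) − 5, so its minimum is min A + min B − 5.
A'(p) = 2p + 2 vanishes at p ∈ {-1}; B'(q) = 2q + 6 vanishes at q ∈ {-3}.
Local minima of A (where A''>0): A(-1)=-1. Local minima of B: B(-3)=-9.
So the global minimum of L is A(-1) + B(-3) − 5 = -1 − 9 − 5 = -15, attained at (-1, -3).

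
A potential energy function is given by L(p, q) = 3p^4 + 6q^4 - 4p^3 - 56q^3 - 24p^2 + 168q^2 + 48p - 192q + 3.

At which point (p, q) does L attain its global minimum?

(-2, 4)

L(p,q) separates as A(p) + B(q) + 3, so its minimum is min A + min B + 3.
A'(p) = 12(p - 2)(p - 1)(p + 2) vanishes at p ∈ {-2, 1, 2}; B'(q) = 24(q - 4)(q - 2)(q - 1) vanishes at q ∈ {1, 2, 4}.
Local minima of A (where A''>0): A(-2)=-112, A(2)=16. Local minima of B: B(1)=-74, B(4)=-128.
So the global minimum of L is A(-2) + B(4) + 3 = -112 − 128 + 3 = -237, attained at (-2, 4).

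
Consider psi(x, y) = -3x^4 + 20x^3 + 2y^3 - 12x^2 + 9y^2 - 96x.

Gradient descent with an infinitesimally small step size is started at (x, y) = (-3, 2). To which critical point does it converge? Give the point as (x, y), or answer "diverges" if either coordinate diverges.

psi is separable, so gradient descent decouples: x follows -∂psi/∂x, y follows -∂psi/∂y.
∂psi/∂x = -12(x - 4)(x - 2)(x + 1); at x=-3 this is 840, so x decreases.
∂psi/∂y = 6y(y + 3); at y=2 this is 60, so y decreases.
The x-coordinate has no critical point in that direction and runs off to infinity.

diverges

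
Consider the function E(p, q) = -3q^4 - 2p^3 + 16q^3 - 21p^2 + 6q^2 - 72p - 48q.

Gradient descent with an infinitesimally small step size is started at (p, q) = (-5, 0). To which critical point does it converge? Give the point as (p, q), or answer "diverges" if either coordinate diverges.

(-4, 1)

E is separable, so gradient descent decouples: p follows -∂E/∂p, q follows -∂E/∂q.
∂E/∂p = -6(p + 3)(p + 4); at p=-5 this is -12, so p increases.
∂E/∂q = -12(q - 4)(q - 1)(q + 1); at q=0 this is -48, so q increases.
p converges to its nearest critical value -4 (a local min of the p-part); q converges to 1. The iterate converges to (-4, 1).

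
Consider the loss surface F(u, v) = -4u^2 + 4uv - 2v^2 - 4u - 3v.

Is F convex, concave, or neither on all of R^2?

F is quadratic, so its Hessian is the constant matrix H = [[-8, 4], [4, -4]].
det(H) = 16, tr(H) = -12.
det(H) > 0 and tr(H) < 0, so H is negative definite everywhere: concave.

concave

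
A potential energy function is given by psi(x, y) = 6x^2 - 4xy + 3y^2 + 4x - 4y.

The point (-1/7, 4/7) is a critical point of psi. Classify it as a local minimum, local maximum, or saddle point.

The Hessian of psi is constant: H = [[12, -4], [-4, 6]].
det(H) = 12·6 − (-4)² = 56.
det(H) > 0 and tr(H) = 18 > 0, so H is positive definite and the point is a local minimum.

local minimum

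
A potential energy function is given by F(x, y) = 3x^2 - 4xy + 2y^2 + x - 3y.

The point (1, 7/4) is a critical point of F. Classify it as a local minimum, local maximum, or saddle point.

local minimum

The Hessian of F is constant: H = [[6, -4], [-4, 4]].
det(H) = 6·4 − (-4)² = 8.
det(H) > 0 and tr(H) = 10 > 0, so H is positive definite and the point is a local minimum.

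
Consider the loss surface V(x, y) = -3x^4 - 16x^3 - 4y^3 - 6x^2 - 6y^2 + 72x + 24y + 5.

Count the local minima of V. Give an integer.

V separates as a function of x plus a function of y, so ∇V=0 decouples.
∂V/∂x = -12(x - 1)(x + 2)(x + 3) = 0 at x ∈ {-3, -2, 1}; ∂V/∂y = -12(y - 1)(y + 2) = 0 at y ∈ {-2, 1}.
The Hessian is diagonal: diag(V_xx, V_yy). Second derivatives: V_xx(-3)=-48, V_xx(-2)=36, V_xx(1)=-144; V_yy(-2)=36, V_yy(1)=-36.
Local minima occur where both diagonal entries positive: (-2, -2). Count: 1.

1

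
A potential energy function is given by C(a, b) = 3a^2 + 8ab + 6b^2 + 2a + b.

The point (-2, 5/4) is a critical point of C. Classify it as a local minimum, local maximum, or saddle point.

local minimum

The Hessian of C is constant: H = [[6, 8], [8, 12]].
det(H) = 6·12 − 8² = 8.
det(H) > 0 and tr(H) = 18 > 0, so H is positive definite and the point is a local minimum.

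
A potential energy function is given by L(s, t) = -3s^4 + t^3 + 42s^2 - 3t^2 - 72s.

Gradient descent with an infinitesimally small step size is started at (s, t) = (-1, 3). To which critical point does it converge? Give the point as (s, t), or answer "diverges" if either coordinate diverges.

L is separable, so gradient descent decouples: s follows -∂L/∂s, t follows -∂L/∂t.
∂L/∂s = -12(s - 2)(s - 1)(s + 3); at s=-1 this is -144, so s increases.
∂L/∂t = 3t(t - 2); at t=3 this is 9, so t decreases.
s converges to its nearest critical value 1 (a local min of the s-part); t converges to 2. The iterate converges to (1, 2).

(1, 2)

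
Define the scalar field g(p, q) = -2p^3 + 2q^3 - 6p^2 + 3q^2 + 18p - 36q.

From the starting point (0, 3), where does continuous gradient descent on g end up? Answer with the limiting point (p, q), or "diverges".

(-3, 2)

g is separable, so gradient descent decouples: p follows -∂g/∂p, q follows -∂g/∂q.
∂g/∂p = -6(p - 1)(p + 3); at p=0 this is 18, so p decreases.
∂g/∂q = 6(q - 2)(q + 3); at q=3 this is 36, so q decreases.
p converges to its nearest critical value -3 (a local min of the p-part); q converges to 2. The iterate converges to (-3, 2).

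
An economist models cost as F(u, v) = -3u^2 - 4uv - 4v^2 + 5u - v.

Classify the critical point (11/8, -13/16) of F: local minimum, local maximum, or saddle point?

The Hessian of F is constant: H = [[-6, -4], [-4, -8]].
det(H) = (-6)·(-8) − (-4)² = 32.
det(H) > 0 and tr(H) = -14 < 0, so H is negative definite and the point is a local maximum.

local maximum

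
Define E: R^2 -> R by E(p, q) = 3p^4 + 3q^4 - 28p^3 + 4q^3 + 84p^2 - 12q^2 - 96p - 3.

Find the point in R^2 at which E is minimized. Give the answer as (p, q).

(4, -2)

E(p,q) separates as A(p) + B(q) − 3, so its minimum is min A + min B − 3.
A'(p) = 12(p - 4)(p - 2)(p - 1) vanishes at p ∈ {1, 2, 4}; B'(q) = 12q(q - 1)(q + 2) vanishes at q ∈ {-2, 0, 1}.
Local minima of A (where A''>0): A(1)=-37, A(4)=-64. Local minima of B: B(-2)=-32, B(1)=-5.
So the global minimum of E is A(4) + B(-2) − 3 = -64 − 32 − 3 = -99, attained at (4, -2).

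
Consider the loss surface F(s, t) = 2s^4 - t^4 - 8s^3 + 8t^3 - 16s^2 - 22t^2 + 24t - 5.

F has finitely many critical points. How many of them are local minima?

F separates as a function of s plus a function of t, so ∇F=0 decouples.
∂F/∂s = 8s(s - 4)(s + 1) = 0 at s ∈ {-1, 0, 4}; ∂F/∂t = -4(t - 3)(t - 2)(t - 1) = 0 at t ∈ {1, 2, 3}.
The Hessian is diagonal: diag(F_ss, F_tt). Second derivatives: F_ss(-1)=40, F_ss(0)=-32, F_ss(4)=160; F_tt(1)=-8, F_tt(2)=4, F_tt(3)=-8.
Local minima occur where both diagonal entries positive: (-1, 2), (4, 2). Count: 2.

2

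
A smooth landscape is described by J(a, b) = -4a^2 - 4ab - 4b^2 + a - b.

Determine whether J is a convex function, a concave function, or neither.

J is quadratic, so its Hessian is the constant matrix H = [[-8, -4], [-4, -8]].
det(H) = 48, tr(H) = -16.
det(H) > 0 and tr(H) < 0, so H is negative definite everywhere: concave.

concave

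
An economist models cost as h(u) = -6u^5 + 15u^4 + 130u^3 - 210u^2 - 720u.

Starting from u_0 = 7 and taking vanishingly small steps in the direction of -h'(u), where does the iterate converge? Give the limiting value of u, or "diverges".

diverges

h'(u) = -30(u - 4)(u - 2)(u + 1)(u + 3), so h'(7) = -36000.
Gradient descent moves in the -h' direction, i.e. u is increasing.
There is no critical point above u=7, and h' keeps the same sign, so the iterate runs off to +∞.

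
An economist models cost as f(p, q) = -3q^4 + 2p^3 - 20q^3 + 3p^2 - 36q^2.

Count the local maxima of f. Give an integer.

f separates as a function of p plus a function of q, so ∇f=0 decouples.
∂f/∂p = 6p(p + 1) = 0 at p ∈ {-1, 0}; ∂f/∂q = -12q(q + 2)(q + 3) = 0 at q ∈ {-3, -2, 0}.
The Hessian is diagonal: diag(f_pp, f_qq). Second derivatives: f_pp(-1)=-6, f_pp(0)=6; f_qq(-3)=-36, f_qq(-2)=24, f_qq(0)=-72.
Local maxima occur where both diagonal entries negative: (-1, -3), (-1, 0). Count: 2.

2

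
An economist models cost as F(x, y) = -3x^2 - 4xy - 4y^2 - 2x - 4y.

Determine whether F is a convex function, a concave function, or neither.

F is quadratic, so its Hessian is the constant matrix H = [[-6, -4], [-4, -8]].
det(H) = 32, tr(H) = -14.
det(H) > 0 and tr(H) < 0, so H is negative definite everywhere: concave.

concave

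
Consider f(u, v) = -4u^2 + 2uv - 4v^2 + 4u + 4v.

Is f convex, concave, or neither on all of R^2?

concave

f is quadratic, so its Hessian is the constant matrix H = [[-8, 2], [2, -8]].
det(H) = 60, tr(H) = -16.
det(H) > 0 and tr(H) < 0, so H is negative definite everywhere: concave.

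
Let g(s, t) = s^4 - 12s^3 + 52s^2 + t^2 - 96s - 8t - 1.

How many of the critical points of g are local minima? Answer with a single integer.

g separates as a function of s plus a function of t, so ∇g=0 decouples.
∂g/∂s = 4(s - 4)(s - 3)(s - 2) = 0 at s ∈ {2, 3, 4}; ∂g/∂t = 2(t - 4) = 0 at t ∈ {4}.
The Hessian is diagonal: diag(g_ss, g_tt). Second derivatives: g_ss(2)=8, g_ss(3)=-4, g_ss(4)=8; g_tt(4)=2.
Local minima occur where both diagonal entries positive: (2, 4), (4, 4). Count: 2.

2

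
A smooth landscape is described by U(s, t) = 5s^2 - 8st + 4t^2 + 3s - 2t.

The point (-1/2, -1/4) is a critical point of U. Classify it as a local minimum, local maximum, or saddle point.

The Hessian of U is constant: H = [[10, -8], [-8, 8]].
det(H) = 10·8 − (-8)² = 16.
det(H) > 0 and tr(H) = 18 > 0, so H is positive definite and the point is a local minimum.

local minimum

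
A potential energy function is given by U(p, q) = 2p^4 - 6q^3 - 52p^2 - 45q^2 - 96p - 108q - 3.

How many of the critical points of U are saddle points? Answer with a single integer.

3

U separates as a function of p plus a function of q, so ∇U=0 decouples.
∂U/∂p = 8(p - 4)(p + 1)(p + 3) = 0 at p ∈ {-3, -1, 4}; ∂U/∂q = -18(q + 2)(q + 3) = 0 at q ∈ {-3, -2}.
The Hessian is diagonal: diag(U_pp, U_qq). Second derivatives: U_pp(-3)=112, U_pp(-1)=-80, U_pp(4)=280; U_qq(-3)=18, U_qq(-2)=-18.
Saddle points occur where the two diagonal entries have opposite signs: (-3, -2), (-1, -3), (4, -2). Count: 3.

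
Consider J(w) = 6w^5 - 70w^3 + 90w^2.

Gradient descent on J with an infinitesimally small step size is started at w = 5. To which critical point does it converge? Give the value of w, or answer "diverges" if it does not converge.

2

J'(w) = 30w(w - 2)(w - 1)(w + 3), so J'(5) = 14400.
Gradient descent moves in the -J' direction, i.e. w is decreasing.
The nearest critical point in that direction is w = 2, where J'' = 300 > 0 (a local minimum). The iterate converges there.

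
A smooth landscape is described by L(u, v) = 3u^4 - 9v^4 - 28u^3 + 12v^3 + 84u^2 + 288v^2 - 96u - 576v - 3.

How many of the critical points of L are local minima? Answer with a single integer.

2

L separates as a function of u plus a function of v, so ∇L=0 decouples.
∂L/∂u = 12(u - 4)(u - 2)(u - 1) = 0 at u ∈ {1, 2, 4}; ∂L/∂v = -36(v - 4)(v - 1)(v + 4) = 0 at v ∈ {-4, 1, 4}.
The Hessian is diagonal: diag(L_uu, L_vv). Second derivatives: L_uu(1)=36, L_uu(2)=-24, L_uu(4)=72; L_vv(-4)=-1440, L_vv(1)=540, L_vv(4)=-864.
Local minima occur where both diagonal entries positive: (1, 1), (4, 1). Count: 2.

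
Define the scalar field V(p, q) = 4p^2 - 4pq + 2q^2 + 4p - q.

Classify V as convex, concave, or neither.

convex

V is quadratic, so its Hessian is the constant matrix H = [[8, -4], [-4, 4]].
det(H) = 16, tr(H) = 12.
det(H) > 0 and tr(H) > 0, so H is positive definite everywhere: convex.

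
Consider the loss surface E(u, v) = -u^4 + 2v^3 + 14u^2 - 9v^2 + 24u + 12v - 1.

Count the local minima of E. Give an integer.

1

E separates as a function of u plus a function of v, so ∇E=0 decouples.
∂E/∂u = -4(u - 3)(u + 1)(u + 2) = 0 at u ∈ {-2, -1, 3}; ∂E/∂v = 6(v - 2)(v - 1) = 0 at v ∈ {1, 2}.
The Hessian is diagonal: diag(E_uu, E_vv). Second derivatives: E_uu(-2)=-20, E_uu(-1)=16, E_uu(3)=-80; E_vv(1)=-6, E_vv(2)=6.
Local minima occur where both diagonal entries positive: (-1, 2). Count: 1.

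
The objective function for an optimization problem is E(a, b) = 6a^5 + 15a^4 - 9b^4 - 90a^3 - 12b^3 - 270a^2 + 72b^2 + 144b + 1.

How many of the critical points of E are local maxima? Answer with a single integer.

4

E separates as a function of a plus a function of b, so ∇E=0 decouples.
∂E/∂a = 30a(a - 3)(a + 2)(a + 3) = 0 at a ∈ {-3, -2, 0, 3}; ∂E/∂b = -36(b - 2)(b + 1)(b + 2) = 0 at b ∈ {-2, -1, 2}.
The Hessian is diagonal: diag(E_aa, E_bb). Second derivatives: E_aa(-3)=-540, E_aa(-2)=300, E_aa(0)=-540, E_aa(3)=2700; E_bb(-2)=-144, E_bb(-1)=108, E_bb(2)=-432.
Local maxima occur where both diagonal entries negative: (-3, -2), (-3, 2), (0, -2), (0, 2). Count: 4.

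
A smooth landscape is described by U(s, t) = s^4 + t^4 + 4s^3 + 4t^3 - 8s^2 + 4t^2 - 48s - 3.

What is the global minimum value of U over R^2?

-83

U(s,t) separates as P(s) + Q(t) − 3, so its minimum is min P + min Q − 3.
P'(s) = 4(s - 2)(s + 2)(s + 3) vanishes at s ∈ {-3, -2, 2}; Q'(t) = 4t(t + 1)(t + 2) vanishes at t ∈ {-2, -1, 0}.
Local minima of P (where P''>0): P(-3)=45, P(2)=-80. Local minima of Q: Q(-2)=0, Q(0)=0.
So the global minimum of U is P(2) + Q(-2) − 3 = -80 + 0 − 3 = -83, attained at (2, -2).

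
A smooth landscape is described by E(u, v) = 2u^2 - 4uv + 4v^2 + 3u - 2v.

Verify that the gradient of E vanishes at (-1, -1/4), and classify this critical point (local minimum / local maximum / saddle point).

∇E = (4u - 4v + 3, -4u + 8v - 2); substituting (-1, -1/4) gives ∇E = (0, 0), so (-1, -1/4) is indeed a critical point.
The Hessian of E is constant: H = [[4, -4], [-4, 8]].
det(H) = 4·8 − (-4)² = 16.
det(H) > 0 and tr(H) = 12 > 0, so H is positive definite and the point is a local minimum.

local minimum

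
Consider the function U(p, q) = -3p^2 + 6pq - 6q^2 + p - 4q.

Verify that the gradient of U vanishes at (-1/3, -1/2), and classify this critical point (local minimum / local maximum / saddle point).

local maximum

∇U = (-6p + 6q + 1, 6p - 12q - 4); substituting (-1/3, -1/2) gives ∇U = (0, 0), so (-1/3, -1/2) is indeed a critical point.
The Hessian of U is constant: H = [[-6, 6], [6, -12]].
det(H) = (-6)·(-12) − 6² = 36.
det(H) > 0 and tr(H) = -18 < 0, so H is negative definite and the point is a local maximum.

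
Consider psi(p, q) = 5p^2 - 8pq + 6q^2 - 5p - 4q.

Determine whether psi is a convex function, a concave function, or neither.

psi is quadratic, so its Hessian is the constant matrix H = [[10, -8], [-8, 12]].
det(H) = 56, tr(H) = 22.
det(H) > 0 and tr(H) > 0, so H is positive definite everywhere: convex.

convex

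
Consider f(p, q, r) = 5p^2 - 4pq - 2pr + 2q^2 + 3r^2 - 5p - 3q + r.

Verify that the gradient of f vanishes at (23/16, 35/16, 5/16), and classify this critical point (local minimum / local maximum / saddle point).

∇f = (10p - 4q - 2r - 5, -4p + 4q - 3, -2p + 6r + 1); substituting (23/16, 35/16, 5/16) gives ∇f = (0, 0, 0), so (23/16, 35/16, 5/16) is indeed a critical point.
The Hessian is constant: H = [[10, -4, -2], [-4, 4, 0], [-2, 0, 6]].
Leading principal minors: Δ₁ = 10, Δ₂ = 24, Δ₃ = 128.
All leading minors are positive, so H is positive definite: a local minimum.

local minimum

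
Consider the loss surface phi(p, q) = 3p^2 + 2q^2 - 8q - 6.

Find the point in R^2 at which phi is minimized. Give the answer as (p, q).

phi(p,q) separates as A(p) + B(q) − 6, so its minimum is min A + min B − 6.
A'(p) = 6p vanishes at p ∈ {0}; B'(q) = 4q - 8 vanishes at q ∈ {2}.
Local minima of A (where A''>0): A(0)=0. Local minima of B: B(2)=-8.
So the global minimum of phi is A(0) + B(2) − 6 = 0 − 8 − 6 = -14, attained at (0, 2).

(0, 2)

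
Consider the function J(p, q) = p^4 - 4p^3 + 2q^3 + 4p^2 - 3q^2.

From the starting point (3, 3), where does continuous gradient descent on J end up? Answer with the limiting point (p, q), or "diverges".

(2, 1)

J is separable, so gradient descent decouples: p follows -∂J/∂p, q follows -∂J/∂q.
∂J/∂p = 4p(p - 2)(p - 1); at p=3 this is 24, so p decreases.
∂J/∂q = 6q(q - 1); at q=3 this is 36, so q decreases.
p converges to its nearest critical value 2 (a local min of the p-part); q converges to 1. The iterate converges to (2, 1).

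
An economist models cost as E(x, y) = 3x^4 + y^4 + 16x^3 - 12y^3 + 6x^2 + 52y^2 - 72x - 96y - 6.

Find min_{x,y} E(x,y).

E(x,y) separates as P(x) + Q(y) − 6, so its minimum is min P + min Q − 6.
P'(x) = 12(x - 1)(x + 2)(x + 3) vanishes at x ∈ {-3, -2, 1}; Q'(y) = 4(y - 4)(y - 3)(y - 2) vanishes at y ∈ {2, 3, 4}.
Local minima of P (where P''>0): P(-3)=81, P(1)=-47. Local minima of Q: Q(2)=-64, Q(4)=-64.
So the global minimum of E is P(1) + Q(2) − 6 = -47 − 64 − 6 = -117, attained at (1, 2).

-117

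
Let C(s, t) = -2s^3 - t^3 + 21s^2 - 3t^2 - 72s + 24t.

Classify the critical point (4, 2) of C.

The mixed partial ∂²C/∂s∂t is 0, so the Hessian at any point is diag(C_ss, C_tt) = diag(6(-2s + 7), -6(t + 1)).
At (4, 2): H = diag(-6, -18).
Both eigenvalues are negative, so H is negative definite: a local maximum.

local maximum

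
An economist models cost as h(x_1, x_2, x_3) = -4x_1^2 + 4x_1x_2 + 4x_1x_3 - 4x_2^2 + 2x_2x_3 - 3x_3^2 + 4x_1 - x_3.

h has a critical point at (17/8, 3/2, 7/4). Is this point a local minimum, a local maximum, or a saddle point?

The Hessian is constant: H = [[-8, 4, 4], [4, -8, 2], [4, 2, -6]].
Leading principal minors: Δ₁ = -8, Δ₂ = 48, Δ₃ = -64.
The minors alternate sign starting negative (−, +, −), so H is negative definite: a local maximum.

local maximum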